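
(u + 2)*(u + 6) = u^2 + 8*u + 12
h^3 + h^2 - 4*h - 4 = (h - 2)*(h + 1)*(h + 2)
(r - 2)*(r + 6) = r^2 + 4*r - 12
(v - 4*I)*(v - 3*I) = v^2 - 7*I*v - 12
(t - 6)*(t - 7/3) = t^2 - 25*t/3 + 14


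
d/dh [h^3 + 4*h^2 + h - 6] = 3*h^2 + 8*h + 1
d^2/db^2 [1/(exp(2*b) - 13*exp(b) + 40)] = ((13 - 4*exp(b))*(exp(2*b) - 13*exp(b) + 40) + 2*(2*exp(b) - 13)^2*exp(b))*exp(b)/(exp(2*b) - 13*exp(b) + 40)^3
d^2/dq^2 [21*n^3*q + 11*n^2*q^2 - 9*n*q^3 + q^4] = 22*n^2 - 54*n*q + 12*q^2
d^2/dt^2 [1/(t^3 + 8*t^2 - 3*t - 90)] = 2*(-(3*t + 8)*(t^3 + 8*t^2 - 3*t - 90) + (3*t^2 + 16*t - 3)^2)/(t^3 + 8*t^2 - 3*t - 90)^3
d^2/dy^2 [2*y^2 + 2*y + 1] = 4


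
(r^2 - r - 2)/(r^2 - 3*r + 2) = (r + 1)/(r - 1)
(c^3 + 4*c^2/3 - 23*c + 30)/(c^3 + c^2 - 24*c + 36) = (c - 5/3)/(c - 2)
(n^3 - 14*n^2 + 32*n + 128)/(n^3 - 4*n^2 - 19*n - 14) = (n^2 - 16*n + 64)/(n^2 - 6*n - 7)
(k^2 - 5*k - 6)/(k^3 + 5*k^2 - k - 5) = (k - 6)/(k^2 + 4*k - 5)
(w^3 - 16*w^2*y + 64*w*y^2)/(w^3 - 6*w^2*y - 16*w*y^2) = (w - 8*y)/(w + 2*y)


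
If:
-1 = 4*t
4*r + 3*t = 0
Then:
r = 3/16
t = -1/4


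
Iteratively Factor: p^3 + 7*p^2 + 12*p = (p + 3)*(p^2 + 4*p) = (p + 3)*(p + 4)*(p)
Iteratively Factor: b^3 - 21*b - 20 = (b - 5)*(b^2 + 5*b + 4) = (b - 5)*(b + 1)*(b + 4)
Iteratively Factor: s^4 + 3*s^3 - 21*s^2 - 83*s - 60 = (s + 1)*(s^3 + 2*s^2 - 23*s - 60) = (s + 1)*(s + 4)*(s^2 - 2*s - 15) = (s - 5)*(s + 1)*(s + 4)*(s + 3)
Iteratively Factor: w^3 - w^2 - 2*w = (w + 1)*(w^2 - 2*w) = (w - 2)*(w + 1)*(w)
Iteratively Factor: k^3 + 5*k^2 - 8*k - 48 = (k + 4)*(k^2 + k - 12) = (k - 3)*(k + 4)*(k + 4)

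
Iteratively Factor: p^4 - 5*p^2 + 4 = (p - 2)*(p^3 + 2*p^2 - p - 2) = (p - 2)*(p + 1)*(p^2 + p - 2) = (p - 2)*(p + 1)*(p + 2)*(p - 1)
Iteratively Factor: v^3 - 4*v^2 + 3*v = (v)*(v^2 - 4*v + 3) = v*(v - 1)*(v - 3)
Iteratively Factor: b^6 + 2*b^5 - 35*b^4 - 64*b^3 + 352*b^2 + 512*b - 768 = (b + 4)*(b^5 - 2*b^4 - 27*b^3 + 44*b^2 + 176*b - 192) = (b - 4)*(b + 4)*(b^4 + 2*b^3 - 19*b^2 - 32*b + 48) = (b - 4)*(b + 4)^2*(b^3 - 2*b^2 - 11*b + 12) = (b - 4)*(b + 3)*(b + 4)^2*(b^2 - 5*b + 4) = (b - 4)*(b - 1)*(b + 3)*(b + 4)^2*(b - 4)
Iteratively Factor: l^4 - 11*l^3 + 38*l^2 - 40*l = (l - 2)*(l^3 - 9*l^2 + 20*l) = (l - 4)*(l - 2)*(l^2 - 5*l) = (l - 5)*(l - 4)*(l - 2)*(l)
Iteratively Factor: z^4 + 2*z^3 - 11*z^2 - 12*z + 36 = (z + 3)*(z^3 - z^2 - 8*z + 12) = (z - 2)*(z + 3)*(z^2 + z - 6) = (z - 2)^2*(z + 3)*(z + 3)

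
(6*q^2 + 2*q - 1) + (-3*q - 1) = 6*q^2 - q - 2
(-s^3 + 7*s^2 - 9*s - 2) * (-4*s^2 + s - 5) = 4*s^5 - 29*s^4 + 48*s^3 - 36*s^2 + 43*s + 10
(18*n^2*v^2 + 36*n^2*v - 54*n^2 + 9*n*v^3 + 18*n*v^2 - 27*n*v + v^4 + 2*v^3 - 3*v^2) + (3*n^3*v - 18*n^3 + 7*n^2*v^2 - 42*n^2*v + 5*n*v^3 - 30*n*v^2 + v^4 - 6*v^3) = 3*n^3*v - 18*n^3 + 25*n^2*v^2 - 6*n^2*v - 54*n^2 + 14*n*v^3 - 12*n*v^2 - 27*n*v + 2*v^4 - 4*v^3 - 3*v^2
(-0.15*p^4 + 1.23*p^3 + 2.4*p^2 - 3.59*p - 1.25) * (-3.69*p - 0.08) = 0.5535*p^5 - 4.5267*p^4 - 8.9544*p^3 + 13.0551*p^2 + 4.8997*p + 0.1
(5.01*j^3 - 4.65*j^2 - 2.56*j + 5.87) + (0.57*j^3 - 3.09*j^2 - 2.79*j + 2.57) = 5.58*j^3 - 7.74*j^2 - 5.35*j + 8.44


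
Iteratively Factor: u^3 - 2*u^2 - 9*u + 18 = (u - 3)*(u^2 + u - 6) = (u - 3)*(u + 3)*(u - 2)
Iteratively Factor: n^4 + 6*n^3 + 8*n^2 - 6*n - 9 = (n + 3)*(n^3 + 3*n^2 - n - 3) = (n + 3)^2*(n^2 - 1) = (n + 1)*(n + 3)^2*(n - 1)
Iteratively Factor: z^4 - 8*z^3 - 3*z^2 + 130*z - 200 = (z - 5)*(z^3 - 3*z^2 - 18*z + 40) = (z - 5)*(z - 2)*(z^2 - z - 20) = (z - 5)*(z - 2)*(z + 4)*(z - 5)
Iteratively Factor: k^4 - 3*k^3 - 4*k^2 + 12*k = (k - 2)*(k^3 - k^2 - 6*k) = (k - 2)*(k + 2)*(k^2 - 3*k) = k*(k - 2)*(k + 2)*(k - 3)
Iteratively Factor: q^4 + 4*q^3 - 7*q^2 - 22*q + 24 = (q - 2)*(q^3 + 6*q^2 + 5*q - 12) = (q - 2)*(q + 4)*(q^2 + 2*q - 3) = (q - 2)*(q - 1)*(q + 4)*(q + 3)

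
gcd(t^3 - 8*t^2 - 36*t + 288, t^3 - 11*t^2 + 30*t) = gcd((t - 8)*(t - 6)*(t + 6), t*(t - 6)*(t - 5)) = t - 6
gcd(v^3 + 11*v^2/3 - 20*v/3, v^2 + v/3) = v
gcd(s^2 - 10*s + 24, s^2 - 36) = s - 6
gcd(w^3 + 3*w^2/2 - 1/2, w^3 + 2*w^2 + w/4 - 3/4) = w^2 + w/2 - 1/2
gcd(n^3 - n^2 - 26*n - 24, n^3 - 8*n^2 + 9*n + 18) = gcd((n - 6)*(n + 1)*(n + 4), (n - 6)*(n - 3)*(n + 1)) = n^2 - 5*n - 6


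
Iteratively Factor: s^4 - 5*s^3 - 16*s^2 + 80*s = (s - 5)*(s^3 - 16*s) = s*(s - 5)*(s^2 - 16) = s*(s - 5)*(s + 4)*(s - 4)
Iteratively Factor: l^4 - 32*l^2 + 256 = (l + 4)*(l^3 - 4*l^2 - 16*l + 64) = (l - 4)*(l + 4)*(l^2 - 16) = (l - 4)*(l + 4)^2*(l - 4)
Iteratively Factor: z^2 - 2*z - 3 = (z - 3)*(z + 1)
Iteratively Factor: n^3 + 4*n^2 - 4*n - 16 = (n - 2)*(n^2 + 6*n + 8) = (n - 2)*(n + 2)*(n + 4)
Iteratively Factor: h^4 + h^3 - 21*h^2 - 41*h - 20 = (h + 4)*(h^3 - 3*h^2 - 9*h - 5) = (h + 1)*(h + 4)*(h^2 - 4*h - 5) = (h + 1)^2*(h + 4)*(h - 5)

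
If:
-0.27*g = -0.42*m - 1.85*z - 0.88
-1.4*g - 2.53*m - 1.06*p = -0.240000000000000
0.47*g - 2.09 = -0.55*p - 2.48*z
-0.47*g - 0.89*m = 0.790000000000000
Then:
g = 1.35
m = -1.60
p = 2.26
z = 0.08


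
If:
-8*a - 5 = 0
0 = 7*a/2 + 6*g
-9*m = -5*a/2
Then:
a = -5/8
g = 35/96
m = -25/144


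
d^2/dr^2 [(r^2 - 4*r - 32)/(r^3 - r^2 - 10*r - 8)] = 2*(r^6 - 12*r^5 - 150*r^4 + 258*r^3 + 648*r^2 - 1632*r - 2560)/(r^9 - 3*r^8 - 27*r^7 + 35*r^6 + 318*r^5 + 156*r^4 - 1288*r^3 - 2592*r^2 - 1920*r - 512)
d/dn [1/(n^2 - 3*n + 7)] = (3 - 2*n)/(n^2 - 3*n + 7)^2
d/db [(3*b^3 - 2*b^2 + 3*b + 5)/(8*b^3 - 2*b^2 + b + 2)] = (10*b^4 - 42*b^3 - 98*b^2 + 12*b + 1)/(64*b^6 - 32*b^5 + 20*b^4 + 28*b^3 - 7*b^2 + 4*b + 4)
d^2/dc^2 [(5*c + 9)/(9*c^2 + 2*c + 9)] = 2*(4*(5*c + 9)*(9*c + 1)^2 - (135*c + 91)*(9*c^2 + 2*c + 9))/(9*c^2 + 2*c + 9)^3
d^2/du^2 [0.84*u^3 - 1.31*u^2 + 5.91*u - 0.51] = 5.04*u - 2.62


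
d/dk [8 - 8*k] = -8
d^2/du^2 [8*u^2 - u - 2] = 16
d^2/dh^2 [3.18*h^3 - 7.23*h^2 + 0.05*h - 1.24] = 19.08*h - 14.46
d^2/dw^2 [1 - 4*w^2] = -8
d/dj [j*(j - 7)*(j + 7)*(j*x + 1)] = 4*j^3*x + 3*j^2 - 98*j*x - 49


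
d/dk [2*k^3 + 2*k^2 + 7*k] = 6*k^2 + 4*k + 7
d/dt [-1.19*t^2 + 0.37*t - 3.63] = 0.37 - 2.38*t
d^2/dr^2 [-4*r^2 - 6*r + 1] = -8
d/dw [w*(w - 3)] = 2*w - 3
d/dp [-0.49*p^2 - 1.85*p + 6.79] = -0.98*p - 1.85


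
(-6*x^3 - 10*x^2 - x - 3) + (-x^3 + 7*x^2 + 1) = -7*x^3 - 3*x^2 - x - 2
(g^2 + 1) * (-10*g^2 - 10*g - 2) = -10*g^4 - 10*g^3 - 12*g^2 - 10*g - 2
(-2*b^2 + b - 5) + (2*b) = -2*b^2 + 3*b - 5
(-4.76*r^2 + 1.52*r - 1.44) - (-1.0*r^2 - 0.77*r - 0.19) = -3.76*r^2 + 2.29*r - 1.25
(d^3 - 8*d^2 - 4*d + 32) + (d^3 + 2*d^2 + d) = 2*d^3 - 6*d^2 - 3*d + 32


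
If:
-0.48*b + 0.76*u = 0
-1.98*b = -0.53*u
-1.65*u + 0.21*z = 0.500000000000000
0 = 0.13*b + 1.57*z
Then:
No Solution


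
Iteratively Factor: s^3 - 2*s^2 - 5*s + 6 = (s + 2)*(s^2 - 4*s + 3) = (s - 1)*(s + 2)*(s - 3)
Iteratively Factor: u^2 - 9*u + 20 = (u - 5)*(u - 4)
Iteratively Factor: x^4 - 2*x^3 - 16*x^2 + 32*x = (x)*(x^3 - 2*x^2 - 16*x + 32) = x*(x - 4)*(x^2 + 2*x - 8) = x*(x - 4)*(x + 4)*(x - 2)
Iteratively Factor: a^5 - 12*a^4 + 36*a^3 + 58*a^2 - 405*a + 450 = (a + 3)*(a^4 - 15*a^3 + 81*a^2 - 185*a + 150) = (a - 3)*(a + 3)*(a^3 - 12*a^2 + 45*a - 50) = (a - 5)*(a - 3)*(a + 3)*(a^2 - 7*a + 10) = (a - 5)*(a - 3)*(a - 2)*(a + 3)*(a - 5)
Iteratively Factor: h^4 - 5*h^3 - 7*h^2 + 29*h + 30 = (h + 1)*(h^3 - 6*h^2 - h + 30) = (h - 3)*(h + 1)*(h^2 - 3*h - 10) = (h - 5)*(h - 3)*(h + 1)*(h + 2)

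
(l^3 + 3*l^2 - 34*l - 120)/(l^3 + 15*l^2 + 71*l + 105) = (l^2 - 2*l - 24)/(l^2 + 10*l + 21)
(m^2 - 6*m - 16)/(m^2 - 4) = (m - 8)/(m - 2)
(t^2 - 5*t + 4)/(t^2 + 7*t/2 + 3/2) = 2*(t^2 - 5*t + 4)/(2*t^2 + 7*t + 3)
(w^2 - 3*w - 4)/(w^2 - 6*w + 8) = (w + 1)/(w - 2)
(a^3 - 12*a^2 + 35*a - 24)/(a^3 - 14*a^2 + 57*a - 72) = (a - 1)/(a - 3)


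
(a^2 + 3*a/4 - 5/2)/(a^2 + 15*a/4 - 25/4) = (a + 2)/(a + 5)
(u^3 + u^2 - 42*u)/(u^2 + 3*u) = (u^2 + u - 42)/(u + 3)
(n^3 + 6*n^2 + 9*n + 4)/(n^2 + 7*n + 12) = (n^2 + 2*n + 1)/(n + 3)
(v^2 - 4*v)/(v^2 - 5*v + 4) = v/(v - 1)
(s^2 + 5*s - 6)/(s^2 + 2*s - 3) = (s + 6)/(s + 3)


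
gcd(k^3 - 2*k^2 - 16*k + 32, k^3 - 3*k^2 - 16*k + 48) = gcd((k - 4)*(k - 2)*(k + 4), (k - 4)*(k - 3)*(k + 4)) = k^2 - 16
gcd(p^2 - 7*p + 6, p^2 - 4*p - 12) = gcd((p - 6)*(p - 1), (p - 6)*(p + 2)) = p - 6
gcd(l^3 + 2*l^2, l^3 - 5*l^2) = l^2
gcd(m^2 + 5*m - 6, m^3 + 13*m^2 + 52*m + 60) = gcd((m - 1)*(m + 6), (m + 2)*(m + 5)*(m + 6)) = m + 6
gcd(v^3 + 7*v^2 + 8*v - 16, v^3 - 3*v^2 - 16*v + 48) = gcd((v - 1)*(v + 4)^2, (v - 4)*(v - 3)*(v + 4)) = v + 4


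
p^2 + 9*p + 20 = (p + 4)*(p + 5)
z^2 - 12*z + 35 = (z - 7)*(z - 5)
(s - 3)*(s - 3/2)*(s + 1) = s^3 - 7*s^2/2 + 9/2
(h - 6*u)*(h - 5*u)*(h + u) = h^3 - 10*h^2*u + 19*h*u^2 + 30*u^3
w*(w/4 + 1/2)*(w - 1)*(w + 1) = w^4/4 + w^3/2 - w^2/4 - w/2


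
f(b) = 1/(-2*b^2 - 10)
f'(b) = 4*b/(-2*b^2 - 10)^2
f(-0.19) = -0.10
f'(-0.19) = -0.01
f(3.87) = -0.03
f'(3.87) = 0.01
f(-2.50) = -0.04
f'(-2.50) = -0.02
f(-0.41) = -0.10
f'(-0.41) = -0.02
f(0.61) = -0.09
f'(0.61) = 0.02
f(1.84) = -0.06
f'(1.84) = 0.03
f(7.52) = -0.01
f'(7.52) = 0.00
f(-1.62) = -0.07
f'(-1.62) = -0.03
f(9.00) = -0.00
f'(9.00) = 0.00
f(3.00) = -0.04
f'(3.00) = 0.02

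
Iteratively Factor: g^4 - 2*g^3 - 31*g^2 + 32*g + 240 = (g + 3)*(g^3 - 5*g^2 - 16*g + 80) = (g - 4)*(g + 3)*(g^2 - g - 20) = (g - 4)*(g + 3)*(g + 4)*(g - 5)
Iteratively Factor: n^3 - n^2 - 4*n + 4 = (n + 2)*(n^2 - 3*n + 2) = (n - 2)*(n + 2)*(n - 1)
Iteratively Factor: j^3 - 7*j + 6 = (j - 1)*(j^2 + j - 6) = (j - 1)*(j + 3)*(j - 2)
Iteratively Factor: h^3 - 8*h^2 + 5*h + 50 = (h + 2)*(h^2 - 10*h + 25) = (h - 5)*(h + 2)*(h - 5)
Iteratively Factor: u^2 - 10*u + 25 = (u - 5)*(u - 5)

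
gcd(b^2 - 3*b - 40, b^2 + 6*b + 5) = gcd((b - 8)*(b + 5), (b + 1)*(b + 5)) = b + 5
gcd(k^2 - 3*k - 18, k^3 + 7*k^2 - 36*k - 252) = k - 6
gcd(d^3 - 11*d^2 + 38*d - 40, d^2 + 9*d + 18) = 1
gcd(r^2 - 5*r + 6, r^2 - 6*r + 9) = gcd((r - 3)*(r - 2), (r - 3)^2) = r - 3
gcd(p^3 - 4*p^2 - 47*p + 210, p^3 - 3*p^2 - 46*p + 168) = p^2 + p - 42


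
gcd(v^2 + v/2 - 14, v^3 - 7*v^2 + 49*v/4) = v - 7/2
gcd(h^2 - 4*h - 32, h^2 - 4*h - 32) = h^2 - 4*h - 32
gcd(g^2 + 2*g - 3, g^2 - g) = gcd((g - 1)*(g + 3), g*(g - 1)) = g - 1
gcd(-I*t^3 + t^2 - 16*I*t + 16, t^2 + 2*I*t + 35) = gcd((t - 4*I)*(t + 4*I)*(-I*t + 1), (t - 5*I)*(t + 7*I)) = 1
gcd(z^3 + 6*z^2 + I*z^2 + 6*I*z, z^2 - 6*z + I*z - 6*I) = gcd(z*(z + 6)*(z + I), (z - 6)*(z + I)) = z + I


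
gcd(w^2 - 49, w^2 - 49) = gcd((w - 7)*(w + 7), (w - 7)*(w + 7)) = w^2 - 49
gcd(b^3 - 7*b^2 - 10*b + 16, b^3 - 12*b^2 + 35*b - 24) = b^2 - 9*b + 8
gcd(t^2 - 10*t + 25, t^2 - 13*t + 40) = t - 5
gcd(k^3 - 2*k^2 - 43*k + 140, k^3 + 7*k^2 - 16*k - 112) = k^2 + 3*k - 28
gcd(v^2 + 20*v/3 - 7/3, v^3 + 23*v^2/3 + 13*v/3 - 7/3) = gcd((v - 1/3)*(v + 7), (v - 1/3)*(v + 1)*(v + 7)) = v^2 + 20*v/3 - 7/3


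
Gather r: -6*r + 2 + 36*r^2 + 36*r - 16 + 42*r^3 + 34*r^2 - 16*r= 42*r^3 + 70*r^2 + 14*r - 14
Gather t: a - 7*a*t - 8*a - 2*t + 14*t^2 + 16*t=-7*a + 14*t^2 + t*(14 - 7*a)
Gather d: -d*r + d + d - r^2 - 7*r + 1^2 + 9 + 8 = d*(2 - r) - r^2 - 7*r + 18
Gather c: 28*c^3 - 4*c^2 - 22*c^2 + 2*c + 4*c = 28*c^3 - 26*c^2 + 6*c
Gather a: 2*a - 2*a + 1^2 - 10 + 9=0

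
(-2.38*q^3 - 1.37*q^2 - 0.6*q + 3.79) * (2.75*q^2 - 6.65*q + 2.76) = -6.545*q^5 + 12.0595*q^4 + 0.891700000000002*q^3 + 10.6313*q^2 - 26.8595*q + 10.4604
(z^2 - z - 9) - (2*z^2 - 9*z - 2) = -z^2 + 8*z - 7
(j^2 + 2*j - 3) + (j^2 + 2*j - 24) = 2*j^2 + 4*j - 27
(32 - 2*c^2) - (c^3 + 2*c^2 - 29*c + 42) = -c^3 - 4*c^2 + 29*c - 10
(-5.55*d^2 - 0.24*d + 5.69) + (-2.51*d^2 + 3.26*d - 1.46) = -8.06*d^2 + 3.02*d + 4.23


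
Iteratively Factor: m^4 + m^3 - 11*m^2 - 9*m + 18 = (m - 3)*(m^3 + 4*m^2 + m - 6) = (m - 3)*(m + 3)*(m^2 + m - 2) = (m - 3)*(m + 2)*(m + 3)*(m - 1)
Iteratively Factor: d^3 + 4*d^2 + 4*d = (d)*(d^2 + 4*d + 4) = d*(d + 2)*(d + 2)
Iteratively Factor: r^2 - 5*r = (r)*(r - 5)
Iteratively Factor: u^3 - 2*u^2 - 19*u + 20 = (u - 1)*(u^2 - u - 20) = (u - 5)*(u - 1)*(u + 4)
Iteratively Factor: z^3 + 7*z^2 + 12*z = (z + 3)*(z^2 + 4*z) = (z + 3)*(z + 4)*(z)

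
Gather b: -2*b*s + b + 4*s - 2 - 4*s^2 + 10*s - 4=b*(1 - 2*s) - 4*s^2 + 14*s - 6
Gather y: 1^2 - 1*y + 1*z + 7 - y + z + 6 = -2*y + 2*z + 14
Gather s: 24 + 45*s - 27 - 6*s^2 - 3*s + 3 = -6*s^2 + 42*s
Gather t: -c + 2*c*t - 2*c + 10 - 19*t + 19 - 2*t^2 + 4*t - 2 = -3*c - 2*t^2 + t*(2*c - 15) + 27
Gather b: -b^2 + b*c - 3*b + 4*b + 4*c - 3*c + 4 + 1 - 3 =-b^2 + b*(c + 1) + c + 2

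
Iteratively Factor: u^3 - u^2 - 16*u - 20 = (u - 5)*(u^2 + 4*u + 4) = (u - 5)*(u + 2)*(u + 2)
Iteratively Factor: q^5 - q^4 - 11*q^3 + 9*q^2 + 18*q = (q - 3)*(q^4 + 2*q^3 - 5*q^2 - 6*q) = (q - 3)*(q + 1)*(q^3 + q^2 - 6*q) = (q - 3)*(q + 1)*(q + 3)*(q^2 - 2*q) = (q - 3)*(q - 2)*(q + 1)*(q + 3)*(q)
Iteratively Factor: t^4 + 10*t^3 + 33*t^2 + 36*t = (t + 3)*(t^3 + 7*t^2 + 12*t) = (t + 3)^2*(t^2 + 4*t) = t*(t + 3)^2*(t + 4)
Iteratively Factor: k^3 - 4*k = (k - 2)*(k^2 + 2*k) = k*(k - 2)*(k + 2)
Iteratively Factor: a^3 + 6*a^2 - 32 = (a + 4)*(a^2 + 2*a - 8) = (a + 4)^2*(a - 2)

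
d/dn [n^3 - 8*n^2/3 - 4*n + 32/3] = 3*n^2 - 16*n/3 - 4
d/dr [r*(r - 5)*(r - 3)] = 3*r^2 - 16*r + 15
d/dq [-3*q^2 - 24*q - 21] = -6*q - 24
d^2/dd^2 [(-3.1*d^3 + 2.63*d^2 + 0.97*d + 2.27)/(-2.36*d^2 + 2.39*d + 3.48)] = (5.6843418860808e-14*d^4 + 45.860852*d^3 - 50.756016*d^2 + 254.277192*d - 110.784382)/(13.144256*d^6 - 39.934032*d^5 - 17.704956*d^4 + 104.119633*d^3 + 26.107308*d^2 - 86.831568*d - 42.144192)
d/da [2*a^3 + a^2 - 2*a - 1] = 6*a^2 + 2*a - 2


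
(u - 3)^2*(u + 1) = u^3 - 5*u^2 + 3*u + 9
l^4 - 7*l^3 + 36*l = l*(l - 6)*(l - 3)*(l + 2)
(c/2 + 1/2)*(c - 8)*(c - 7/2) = c^3/2 - 21*c^2/4 + 33*c/4 + 14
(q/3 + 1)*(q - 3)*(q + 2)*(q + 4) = q^4/3 + 2*q^3 - q^2/3 - 18*q - 24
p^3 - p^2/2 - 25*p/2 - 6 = (p - 4)*(p + 1/2)*(p + 3)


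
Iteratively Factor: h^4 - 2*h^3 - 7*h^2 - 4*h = (h + 1)*(h^3 - 3*h^2 - 4*h) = h*(h + 1)*(h^2 - 3*h - 4) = h*(h - 4)*(h + 1)*(h + 1)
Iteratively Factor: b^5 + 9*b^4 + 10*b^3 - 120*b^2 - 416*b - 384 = (b + 2)*(b^4 + 7*b^3 - 4*b^2 - 112*b - 192) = (b + 2)*(b + 4)*(b^3 + 3*b^2 - 16*b - 48) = (b + 2)*(b + 3)*(b + 4)*(b^2 - 16) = (b + 2)*(b + 3)*(b + 4)^2*(b - 4)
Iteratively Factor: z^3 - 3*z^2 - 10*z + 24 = (z + 3)*(z^2 - 6*z + 8) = (z - 4)*(z + 3)*(z - 2)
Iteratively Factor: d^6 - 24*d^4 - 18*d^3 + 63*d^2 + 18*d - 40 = (d - 1)*(d^5 + d^4 - 23*d^3 - 41*d^2 + 22*d + 40) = (d - 1)^2*(d^4 + 2*d^3 - 21*d^2 - 62*d - 40) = (d - 1)^2*(d + 2)*(d^3 - 21*d - 20) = (d - 1)^2*(d + 1)*(d + 2)*(d^2 - d - 20) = (d - 1)^2*(d + 1)*(d + 2)*(d + 4)*(d - 5)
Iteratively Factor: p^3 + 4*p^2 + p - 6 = (p - 1)*(p^2 + 5*p + 6) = (p - 1)*(p + 3)*(p + 2)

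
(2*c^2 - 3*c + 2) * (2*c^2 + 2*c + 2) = 4*c^4 - 2*c^3 + 2*c^2 - 2*c + 4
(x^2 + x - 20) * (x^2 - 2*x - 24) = x^4 - x^3 - 46*x^2 + 16*x + 480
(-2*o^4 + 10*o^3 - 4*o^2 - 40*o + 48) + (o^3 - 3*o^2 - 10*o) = -2*o^4 + 11*o^3 - 7*o^2 - 50*o + 48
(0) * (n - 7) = 0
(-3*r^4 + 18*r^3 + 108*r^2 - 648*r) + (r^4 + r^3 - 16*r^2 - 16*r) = -2*r^4 + 19*r^3 + 92*r^2 - 664*r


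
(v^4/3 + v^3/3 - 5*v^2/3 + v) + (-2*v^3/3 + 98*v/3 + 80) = v^4/3 - v^3/3 - 5*v^2/3 + 101*v/3 + 80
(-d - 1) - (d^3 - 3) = -d^3 - d + 2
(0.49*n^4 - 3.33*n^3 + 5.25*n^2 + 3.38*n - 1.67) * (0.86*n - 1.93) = 0.4214*n^5 - 3.8095*n^4 + 10.9419*n^3 - 7.2257*n^2 - 7.9596*n + 3.2231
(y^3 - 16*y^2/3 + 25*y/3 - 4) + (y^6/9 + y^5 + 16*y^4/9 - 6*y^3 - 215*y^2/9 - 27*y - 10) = y^6/9 + y^5 + 16*y^4/9 - 5*y^3 - 263*y^2/9 - 56*y/3 - 14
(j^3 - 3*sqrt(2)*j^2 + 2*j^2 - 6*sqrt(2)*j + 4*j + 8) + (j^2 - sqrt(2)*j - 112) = j^3 - 3*sqrt(2)*j^2 + 3*j^2 - 7*sqrt(2)*j + 4*j - 104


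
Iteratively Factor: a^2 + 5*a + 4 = (a + 1)*(a + 4)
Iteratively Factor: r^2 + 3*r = (r)*(r + 3)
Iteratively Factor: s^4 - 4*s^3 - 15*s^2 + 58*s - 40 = (s - 5)*(s^3 + s^2 - 10*s + 8) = (s - 5)*(s + 4)*(s^2 - 3*s + 2) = (s - 5)*(s - 1)*(s + 4)*(s - 2)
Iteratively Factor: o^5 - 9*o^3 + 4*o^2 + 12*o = (o - 2)*(o^4 + 2*o^3 - 5*o^2 - 6*o) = o*(o - 2)*(o^3 + 2*o^2 - 5*o - 6) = o*(o - 2)^2*(o^2 + 4*o + 3) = o*(o - 2)^2*(o + 3)*(o + 1)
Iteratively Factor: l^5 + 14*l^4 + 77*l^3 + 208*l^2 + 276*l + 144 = (l + 3)*(l^4 + 11*l^3 + 44*l^2 + 76*l + 48) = (l + 2)*(l + 3)*(l^3 + 9*l^2 + 26*l + 24) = (l + 2)*(l + 3)^2*(l^2 + 6*l + 8) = (l + 2)^2*(l + 3)^2*(l + 4)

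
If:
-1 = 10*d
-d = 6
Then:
No Solution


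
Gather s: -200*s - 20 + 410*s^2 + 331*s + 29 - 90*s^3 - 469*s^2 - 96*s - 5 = -90*s^3 - 59*s^2 + 35*s + 4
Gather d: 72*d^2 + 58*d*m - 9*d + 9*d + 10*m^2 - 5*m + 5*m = 72*d^2 + 58*d*m + 10*m^2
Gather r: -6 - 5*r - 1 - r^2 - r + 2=-r^2 - 6*r - 5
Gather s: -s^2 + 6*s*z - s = -s^2 + s*(6*z - 1)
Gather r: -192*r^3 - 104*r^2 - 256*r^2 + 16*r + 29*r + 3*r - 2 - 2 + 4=-192*r^3 - 360*r^2 + 48*r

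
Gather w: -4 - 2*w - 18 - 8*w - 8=-10*w - 30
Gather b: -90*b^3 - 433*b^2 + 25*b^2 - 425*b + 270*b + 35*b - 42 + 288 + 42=-90*b^3 - 408*b^2 - 120*b + 288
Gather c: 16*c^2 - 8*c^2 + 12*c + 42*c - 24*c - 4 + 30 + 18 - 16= 8*c^2 + 30*c + 28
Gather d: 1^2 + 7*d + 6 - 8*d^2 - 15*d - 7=-8*d^2 - 8*d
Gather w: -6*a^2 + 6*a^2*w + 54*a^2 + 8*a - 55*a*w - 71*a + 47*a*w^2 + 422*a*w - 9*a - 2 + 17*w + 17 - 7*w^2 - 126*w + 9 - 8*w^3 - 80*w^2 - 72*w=48*a^2 - 72*a - 8*w^3 + w^2*(47*a - 87) + w*(6*a^2 + 367*a - 181) + 24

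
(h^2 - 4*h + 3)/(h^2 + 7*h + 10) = (h^2 - 4*h + 3)/(h^2 + 7*h + 10)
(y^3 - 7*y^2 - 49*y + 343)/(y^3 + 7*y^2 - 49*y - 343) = (y - 7)/(y + 7)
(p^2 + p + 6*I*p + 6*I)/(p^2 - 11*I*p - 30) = (p^2 + p*(1 + 6*I) + 6*I)/(p^2 - 11*I*p - 30)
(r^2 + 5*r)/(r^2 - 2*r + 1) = r*(r + 5)/(r^2 - 2*r + 1)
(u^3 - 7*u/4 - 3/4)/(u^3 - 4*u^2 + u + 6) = (u^2 - u - 3/4)/(u^2 - 5*u + 6)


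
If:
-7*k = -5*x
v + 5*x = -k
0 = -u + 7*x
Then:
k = 5*x/7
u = 7*x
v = -40*x/7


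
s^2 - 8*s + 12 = (s - 6)*(s - 2)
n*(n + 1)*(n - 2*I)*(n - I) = n^4 + n^3 - 3*I*n^3 - 2*n^2 - 3*I*n^2 - 2*n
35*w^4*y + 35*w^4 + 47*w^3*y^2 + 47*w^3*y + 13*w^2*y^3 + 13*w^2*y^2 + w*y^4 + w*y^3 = (w + y)*(5*w + y)*(7*w + y)*(w*y + w)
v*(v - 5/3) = v^2 - 5*v/3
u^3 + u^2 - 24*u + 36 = (u - 3)*(u - 2)*(u + 6)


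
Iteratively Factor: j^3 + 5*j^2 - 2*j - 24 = (j + 3)*(j^2 + 2*j - 8) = (j - 2)*(j + 3)*(j + 4)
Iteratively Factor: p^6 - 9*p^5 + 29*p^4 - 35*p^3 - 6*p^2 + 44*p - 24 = (p - 1)*(p^5 - 8*p^4 + 21*p^3 - 14*p^2 - 20*p + 24) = (p - 2)*(p - 1)*(p^4 - 6*p^3 + 9*p^2 + 4*p - 12) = (p - 2)^2*(p - 1)*(p^3 - 4*p^2 + p + 6) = (p - 2)^3*(p - 1)*(p^2 - 2*p - 3) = (p - 3)*(p - 2)^3*(p - 1)*(p + 1)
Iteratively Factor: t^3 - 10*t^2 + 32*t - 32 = (t - 2)*(t^2 - 8*t + 16) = (t - 4)*(t - 2)*(t - 4)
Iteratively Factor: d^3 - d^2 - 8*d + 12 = (d - 2)*(d^2 + d - 6) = (d - 2)*(d + 3)*(d - 2)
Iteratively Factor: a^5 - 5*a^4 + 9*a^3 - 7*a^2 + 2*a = (a - 1)*(a^4 - 4*a^3 + 5*a^2 - 2*a) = a*(a - 1)*(a^3 - 4*a^2 + 5*a - 2) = a*(a - 1)^2*(a^2 - 3*a + 2) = a*(a - 1)^3*(a - 2)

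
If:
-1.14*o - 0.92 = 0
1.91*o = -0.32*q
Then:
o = -0.81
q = 4.82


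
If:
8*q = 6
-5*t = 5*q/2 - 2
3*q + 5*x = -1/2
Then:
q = 3/4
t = 1/40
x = -11/20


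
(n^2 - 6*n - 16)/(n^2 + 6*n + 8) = (n - 8)/(n + 4)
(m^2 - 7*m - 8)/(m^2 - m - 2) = (m - 8)/(m - 2)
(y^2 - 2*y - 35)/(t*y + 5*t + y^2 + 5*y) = (y - 7)/(t + y)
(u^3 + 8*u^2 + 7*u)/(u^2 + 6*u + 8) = u*(u^2 + 8*u + 7)/(u^2 + 6*u + 8)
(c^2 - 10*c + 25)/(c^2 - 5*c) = (c - 5)/c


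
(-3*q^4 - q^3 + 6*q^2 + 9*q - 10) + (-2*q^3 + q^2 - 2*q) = -3*q^4 - 3*q^3 + 7*q^2 + 7*q - 10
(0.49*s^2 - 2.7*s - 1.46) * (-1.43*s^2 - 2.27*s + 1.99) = -0.7007*s^4 + 2.7487*s^3 + 9.1919*s^2 - 2.0588*s - 2.9054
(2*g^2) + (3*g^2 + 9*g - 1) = 5*g^2 + 9*g - 1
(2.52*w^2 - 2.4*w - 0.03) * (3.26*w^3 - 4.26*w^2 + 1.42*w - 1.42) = 8.2152*w^5 - 18.5592*w^4 + 13.7046*w^3 - 6.8586*w^2 + 3.3654*w + 0.0426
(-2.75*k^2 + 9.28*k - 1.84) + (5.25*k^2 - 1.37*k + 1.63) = 2.5*k^2 + 7.91*k - 0.21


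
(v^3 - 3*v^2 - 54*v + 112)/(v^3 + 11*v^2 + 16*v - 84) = (v - 8)/(v + 6)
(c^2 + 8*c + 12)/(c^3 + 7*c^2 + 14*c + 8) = (c + 6)/(c^2 + 5*c + 4)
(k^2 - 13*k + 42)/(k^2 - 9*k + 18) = (k - 7)/(k - 3)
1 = 1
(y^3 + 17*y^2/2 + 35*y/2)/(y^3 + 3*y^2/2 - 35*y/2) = (2*y + 7)/(2*y - 7)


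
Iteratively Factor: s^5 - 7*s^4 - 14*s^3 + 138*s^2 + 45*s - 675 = (s - 3)*(s^4 - 4*s^3 - 26*s^2 + 60*s + 225) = (s - 5)*(s - 3)*(s^3 + s^2 - 21*s - 45) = (s - 5)^2*(s - 3)*(s^2 + 6*s + 9) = (s - 5)^2*(s - 3)*(s + 3)*(s + 3)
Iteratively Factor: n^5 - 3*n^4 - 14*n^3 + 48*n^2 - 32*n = (n + 4)*(n^4 - 7*n^3 + 14*n^2 - 8*n) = n*(n + 4)*(n^3 - 7*n^2 + 14*n - 8) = n*(n - 2)*(n + 4)*(n^2 - 5*n + 4) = n*(n - 2)*(n - 1)*(n + 4)*(n - 4)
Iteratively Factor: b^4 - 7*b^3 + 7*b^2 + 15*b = (b + 1)*(b^3 - 8*b^2 + 15*b) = (b - 3)*(b + 1)*(b^2 - 5*b) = b*(b - 3)*(b + 1)*(b - 5)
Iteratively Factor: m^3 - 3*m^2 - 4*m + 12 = (m - 2)*(m^2 - m - 6) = (m - 2)*(m + 2)*(m - 3)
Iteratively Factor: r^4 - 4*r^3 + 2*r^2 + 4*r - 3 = (r - 1)*(r^3 - 3*r^2 - r + 3) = (r - 1)*(r + 1)*(r^2 - 4*r + 3) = (r - 1)^2*(r + 1)*(r - 3)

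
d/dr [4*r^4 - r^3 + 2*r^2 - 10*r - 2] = 16*r^3 - 3*r^2 + 4*r - 10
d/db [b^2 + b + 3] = 2*b + 1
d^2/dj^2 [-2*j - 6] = 0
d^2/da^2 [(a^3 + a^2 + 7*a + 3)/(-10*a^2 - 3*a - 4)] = 2*(-639*a^3 - 816*a^2 + 522*a + 161)/(1000*a^6 + 900*a^5 + 1470*a^4 + 747*a^3 + 588*a^2 + 144*a + 64)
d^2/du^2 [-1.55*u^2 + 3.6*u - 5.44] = -3.10000000000000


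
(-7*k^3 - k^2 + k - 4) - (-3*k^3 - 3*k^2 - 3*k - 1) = -4*k^3 + 2*k^2 + 4*k - 3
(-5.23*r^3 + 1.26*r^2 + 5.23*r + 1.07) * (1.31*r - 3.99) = -6.8513*r^4 + 22.5183*r^3 + 1.8239*r^2 - 19.466*r - 4.2693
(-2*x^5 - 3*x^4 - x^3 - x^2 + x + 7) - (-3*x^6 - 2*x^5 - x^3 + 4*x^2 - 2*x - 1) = 3*x^6 - 3*x^4 - 5*x^2 + 3*x + 8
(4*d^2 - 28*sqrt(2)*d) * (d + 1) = 4*d^3 - 28*sqrt(2)*d^2 + 4*d^2 - 28*sqrt(2)*d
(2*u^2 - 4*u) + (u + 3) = 2*u^2 - 3*u + 3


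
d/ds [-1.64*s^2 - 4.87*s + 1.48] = -3.28*s - 4.87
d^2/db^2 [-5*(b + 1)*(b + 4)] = -10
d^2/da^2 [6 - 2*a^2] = -4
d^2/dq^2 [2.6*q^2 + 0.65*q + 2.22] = 5.20000000000000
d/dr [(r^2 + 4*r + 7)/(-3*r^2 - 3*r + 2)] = (9*r^2 + 46*r + 29)/(9*r^4 + 18*r^3 - 3*r^2 - 12*r + 4)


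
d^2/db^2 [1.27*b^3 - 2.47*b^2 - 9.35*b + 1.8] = 7.62*b - 4.94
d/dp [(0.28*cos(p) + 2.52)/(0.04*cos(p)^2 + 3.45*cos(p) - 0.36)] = (0.0112*cos(p)^2 + 0.2016*cos(p) + 8.7948)*sin(p)/(0.0016*cos(p)^4 + 0.276*cos(p)^3 + 11.8737*cos(p)^2 - 2.484*cos(p) + 0.1296)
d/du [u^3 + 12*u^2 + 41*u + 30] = 3*u^2 + 24*u + 41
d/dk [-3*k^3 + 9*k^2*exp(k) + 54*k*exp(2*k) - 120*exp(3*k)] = 9*k^2*exp(k) - 9*k^2 + 108*k*exp(2*k) + 18*k*exp(k) - 360*exp(3*k) + 54*exp(2*k)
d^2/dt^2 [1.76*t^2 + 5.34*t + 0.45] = 3.52000000000000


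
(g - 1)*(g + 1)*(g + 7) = g^3 + 7*g^2 - g - 7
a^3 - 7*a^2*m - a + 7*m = (a - 1)*(a + 1)*(a - 7*m)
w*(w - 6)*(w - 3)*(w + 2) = w^4 - 7*w^3 + 36*w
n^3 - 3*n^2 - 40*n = n*(n - 8)*(n + 5)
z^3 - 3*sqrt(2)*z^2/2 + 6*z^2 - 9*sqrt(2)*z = z*(z + 6)*(z - 3*sqrt(2)/2)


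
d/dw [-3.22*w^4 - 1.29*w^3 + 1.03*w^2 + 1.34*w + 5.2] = -12.88*w^3 - 3.87*w^2 + 2.06*w + 1.34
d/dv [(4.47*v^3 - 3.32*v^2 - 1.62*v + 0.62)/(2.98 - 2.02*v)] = (-18.0588*v^3 + 46.6682*v^2 - 19.7872*v - 3.5752)/(4.0804*v^2 - 12.0392*v + 8.8804)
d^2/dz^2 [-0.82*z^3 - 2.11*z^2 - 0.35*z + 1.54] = -4.92*z - 4.22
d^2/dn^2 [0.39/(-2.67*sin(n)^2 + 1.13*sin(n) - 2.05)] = (11.121084*sin(n)^4 - 3.530007*sin(n)^3 - 24.722295*sin(n)^2 + 7.963449*sin(n) + 3.273348)/(2.67*sin(n)^2 - 1.13*sin(n) + 2.05)^3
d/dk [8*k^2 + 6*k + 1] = 16*k + 6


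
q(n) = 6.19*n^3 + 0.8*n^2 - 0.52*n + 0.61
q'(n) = 18.57*n^2 + 1.6*n - 0.52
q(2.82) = 144.32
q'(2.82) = 151.67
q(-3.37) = -225.46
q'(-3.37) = 204.99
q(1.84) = 40.92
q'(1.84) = 65.29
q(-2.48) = -87.60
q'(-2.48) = 109.72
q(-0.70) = -0.76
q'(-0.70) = 7.46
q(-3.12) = -177.98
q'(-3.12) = 175.26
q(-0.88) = -2.53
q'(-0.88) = 12.45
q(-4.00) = -380.67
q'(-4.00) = 290.20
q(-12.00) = -10574.27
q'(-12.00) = 2654.36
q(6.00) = 1363.33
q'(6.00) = 677.60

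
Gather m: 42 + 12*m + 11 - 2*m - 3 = 10*m + 50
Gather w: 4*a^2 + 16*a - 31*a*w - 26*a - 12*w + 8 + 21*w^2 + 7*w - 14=4*a^2 - 10*a + 21*w^2 + w*(-31*a - 5) - 6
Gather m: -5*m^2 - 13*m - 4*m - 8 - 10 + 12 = -5*m^2 - 17*m - 6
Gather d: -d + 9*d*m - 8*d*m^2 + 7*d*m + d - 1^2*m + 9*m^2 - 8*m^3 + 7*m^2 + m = d*(-8*m^2 + 16*m) - 8*m^3 + 16*m^2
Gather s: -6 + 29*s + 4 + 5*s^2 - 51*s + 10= 5*s^2 - 22*s + 8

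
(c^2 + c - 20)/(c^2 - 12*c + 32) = (c + 5)/(c - 8)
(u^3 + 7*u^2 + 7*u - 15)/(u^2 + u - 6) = (u^2 + 4*u - 5)/(u - 2)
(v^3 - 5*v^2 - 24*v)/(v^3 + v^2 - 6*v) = (v - 8)/(v - 2)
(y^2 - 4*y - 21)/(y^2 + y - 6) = (y - 7)/(y - 2)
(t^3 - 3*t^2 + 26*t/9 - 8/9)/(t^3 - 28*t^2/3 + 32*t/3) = (3*t^2 - 5*t + 2)/(3*t*(t - 8))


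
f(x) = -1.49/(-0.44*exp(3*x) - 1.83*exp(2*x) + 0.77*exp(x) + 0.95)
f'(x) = -1.49*(1.32*exp(3*x) + 3.66*exp(2*x) - 0.77*exp(x))/(-0.44*exp(3*x) - 1.83*exp(2*x) + 0.77*exp(x) + 0.95)^2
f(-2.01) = -1.46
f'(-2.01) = 0.05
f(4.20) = 0.00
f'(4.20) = -0.00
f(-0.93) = -1.58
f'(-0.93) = -0.58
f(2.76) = 0.00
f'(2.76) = -0.00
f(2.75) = 0.00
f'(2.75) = -0.00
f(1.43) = 0.02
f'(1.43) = -0.07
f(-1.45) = -1.45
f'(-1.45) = -0.05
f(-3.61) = -1.54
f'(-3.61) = 0.03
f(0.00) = 2.71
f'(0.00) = -20.74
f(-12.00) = -1.57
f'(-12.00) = 0.00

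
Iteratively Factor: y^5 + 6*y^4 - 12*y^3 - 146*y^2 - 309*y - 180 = (y + 3)*(y^4 + 3*y^3 - 21*y^2 - 83*y - 60) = (y + 1)*(y + 3)*(y^3 + 2*y^2 - 23*y - 60) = (y + 1)*(y + 3)*(y + 4)*(y^2 - 2*y - 15) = (y - 5)*(y + 1)*(y + 3)*(y + 4)*(y + 3)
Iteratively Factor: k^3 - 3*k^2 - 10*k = (k - 5)*(k^2 + 2*k) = (k - 5)*(k + 2)*(k)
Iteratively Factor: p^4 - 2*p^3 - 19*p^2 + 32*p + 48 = (p - 3)*(p^3 + p^2 - 16*p - 16) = (p - 3)*(p + 1)*(p^2 - 16) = (p - 3)*(p + 1)*(p + 4)*(p - 4)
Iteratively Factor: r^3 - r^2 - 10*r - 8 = (r + 2)*(r^2 - 3*r - 4) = (r + 1)*(r + 2)*(r - 4)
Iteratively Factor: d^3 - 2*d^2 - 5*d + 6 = (d - 3)*(d^2 + d - 2) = (d - 3)*(d + 2)*(d - 1)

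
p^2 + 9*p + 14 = (p + 2)*(p + 7)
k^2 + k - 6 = (k - 2)*(k + 3)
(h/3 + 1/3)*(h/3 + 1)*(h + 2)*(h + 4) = h^4/9 + 10*h^3/9 + 35*h^2/9 + 50*h/9 + 8/3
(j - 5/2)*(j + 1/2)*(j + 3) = j^3 + j^2 - 29*j/4 - 15/4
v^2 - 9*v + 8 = (v - 8)*(v - 1)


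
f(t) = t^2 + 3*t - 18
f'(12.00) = 27.00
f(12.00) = 162.00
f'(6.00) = 15.00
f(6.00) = 36.00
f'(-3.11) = -3.22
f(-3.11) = -17.66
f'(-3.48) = -3.96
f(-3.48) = -16.33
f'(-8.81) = -14.62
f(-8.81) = 33.19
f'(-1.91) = -0.82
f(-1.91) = -20.08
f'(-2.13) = -1.26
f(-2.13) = -19.85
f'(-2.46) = -1.92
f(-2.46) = -19.33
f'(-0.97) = 1.06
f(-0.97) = -19.97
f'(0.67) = 4.34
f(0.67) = -15.54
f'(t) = 2*t + 3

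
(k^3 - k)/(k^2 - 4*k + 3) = k*(k + 1)/(k - 3)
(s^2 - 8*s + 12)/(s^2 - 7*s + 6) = (s - 2)/(s - 1)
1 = 1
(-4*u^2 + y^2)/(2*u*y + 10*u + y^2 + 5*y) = (-2*u + y)/(y + 5)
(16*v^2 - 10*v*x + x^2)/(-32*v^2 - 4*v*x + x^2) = (-2*v + x)/(4*v + x)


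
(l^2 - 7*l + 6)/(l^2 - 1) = (l - 6)/(l + 1)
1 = 1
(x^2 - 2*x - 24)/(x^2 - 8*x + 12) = (x + 4)/(x - 2)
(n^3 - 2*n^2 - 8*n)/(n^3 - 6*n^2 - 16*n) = (n - 4)/(n - 8)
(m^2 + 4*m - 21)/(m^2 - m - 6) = (m + 7)/(m + 2)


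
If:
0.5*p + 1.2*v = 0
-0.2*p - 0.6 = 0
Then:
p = -3.00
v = 1.25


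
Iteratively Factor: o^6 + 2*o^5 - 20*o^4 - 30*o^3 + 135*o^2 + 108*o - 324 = (o + 3)*(o^5 - o^4 - 17*o^3 + 21*o^2 + 72*o - 108) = (o + 3)^2*(o^4 - 4*o^3 - 5*o^2 + 36*o - 36) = (o - 2)*(o + 3)^2*(o^3 - 2*o^2 - 9*o + 18) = (o - 2)^2*(o + 3)^2*(o^2 - 9) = (o - 3)*(o - 2)^2*(o + 3)^2*(o + 3)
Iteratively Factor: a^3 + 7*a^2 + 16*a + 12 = (a + 2)*(a^2 + 5*a + 6) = (a + 2)*(a + 3)*(a + 2)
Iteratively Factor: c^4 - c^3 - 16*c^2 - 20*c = (c)*(c^3 - c^2 - 16*c - 20) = c*(c + 2)*(c^2 - 3*c - 10) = c*(c + 2)^2*(c - 5)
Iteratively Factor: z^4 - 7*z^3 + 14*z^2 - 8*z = (z)*(z^3 - 7*z^2 + 14*z - 8) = z*(z - 1)*(z^2 - 6*z + 8) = z*(z - 2)*(z - 1)*(z - 4)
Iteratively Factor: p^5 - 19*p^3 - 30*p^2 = (p)*(p^4 - 19*p^2 - 30*p) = p*(p + 3)*(p^3 - 3*p^2 - 10*p) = p^2*(p + 3)*(p^2 - 3*p - 10) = p^2*(p + 2)*(p + 3)*(p - 5)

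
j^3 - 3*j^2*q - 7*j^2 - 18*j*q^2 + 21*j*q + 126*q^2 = (j - 7)*(j - 6*q)*(j + 3*q)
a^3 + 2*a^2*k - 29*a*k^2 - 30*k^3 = (a - 5*k)*(a + k)*(a + 6*k)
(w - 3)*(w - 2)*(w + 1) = w^3 - 4*w^2 + w + 6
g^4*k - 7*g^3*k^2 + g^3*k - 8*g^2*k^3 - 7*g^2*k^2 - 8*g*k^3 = g*(g - 8*k)*(g + k)*(g*k + k)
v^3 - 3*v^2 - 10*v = v*(v - 5)*(v + 2)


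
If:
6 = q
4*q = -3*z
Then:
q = 6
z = -8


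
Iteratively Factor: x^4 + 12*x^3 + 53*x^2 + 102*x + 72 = (x + 3)*(x^3 + 9*x^2 + 26*x + 24) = (x + 2)*(x + 3)*(x^2 + 7*x + 12) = (x + 2)*(x + 3)^2*(x + 4)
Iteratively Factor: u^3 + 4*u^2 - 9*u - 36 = (u - 3)*(u^2 + 7*u + 12) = (u - 3)*(u + 3)*(u + 4)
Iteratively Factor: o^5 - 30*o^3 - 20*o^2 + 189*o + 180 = (o - 5)*(o^4 + 5*o^3 - 5*o^2 - 45*o - 36) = (o - 5)*(o - 3)*(o^3 + 8*o^2 + 19*o + 12) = (o - 5)*(o - 3)*(o + 4)*(o^2 + 4*o + 3) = (o - 5)*(o - 3)*(o + 1)*(o + 4)*(o + 3)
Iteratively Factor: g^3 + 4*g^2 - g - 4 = (g + 1)*(g^2 + 3*g - 4) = (g - 1)*(g + 1)*(g + 4)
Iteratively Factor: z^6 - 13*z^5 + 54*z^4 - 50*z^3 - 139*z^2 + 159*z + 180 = (z - 3)*(z^5 - 10*z^4 + 24*z^3 + 22*z^2 - 73*z - 60) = (z - 4)*(z - 3)*(z^4 - 6*z^3 + 22*z + 15) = (z - 5)*(z - 4)*(z - 3)*(z^3 - z^2 - 5*z - 3) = (z - 5)*(z - 4)*(z - 3)*(z + 1)*(z^2 - 2*z - 3) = (z - 5)*(z - 4)*(z - 3)^2*(z + 1)*(z + 1)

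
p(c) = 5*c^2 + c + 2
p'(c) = 10*c + 1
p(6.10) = 194.15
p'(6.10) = 62.00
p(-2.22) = 24.42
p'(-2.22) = -21.20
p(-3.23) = 50.93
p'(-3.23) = -31.30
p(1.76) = 19.25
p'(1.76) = 18.60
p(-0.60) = 3.20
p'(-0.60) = -5.00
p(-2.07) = 21.35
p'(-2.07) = -19.70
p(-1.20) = 8.00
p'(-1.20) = -11.00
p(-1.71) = 14.91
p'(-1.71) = -16.10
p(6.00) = 188.00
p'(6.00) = 61.00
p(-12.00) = 710.00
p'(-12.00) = -119.00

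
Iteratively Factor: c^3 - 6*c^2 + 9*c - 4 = (c - 1)*(c^2 - 5*c + 4) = (c - 4)*(c - 1)*(c - 1)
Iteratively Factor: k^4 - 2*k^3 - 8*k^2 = (k)*(k^3 - 2*k^2 - 8*k) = k*(k - 4)*(k^2 + 2*k) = k^2*(k - 4)*(k + 2)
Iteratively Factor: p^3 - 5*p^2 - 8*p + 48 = (p - 4)*(p^2 - p - 12) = (p - 4)*(p + 3)*(p - 4)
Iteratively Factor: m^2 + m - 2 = (m + 2)*(m - 1)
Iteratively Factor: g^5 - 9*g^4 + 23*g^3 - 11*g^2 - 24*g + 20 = (g - 2)*(g^4 - 7*g^3 + 9*g^2 + 7*g - 10) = (g - 2)*(g + 1)*(g^3 - 8*g^2 + 17*g - 10) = (g - 5)*(g - 2)*(g + 1)*(g^2 - 3*g + 2) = (g - 5)*(g - 2)^2*(g + 1)*(g - 1)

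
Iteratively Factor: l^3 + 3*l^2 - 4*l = (l + 4)*(l^2 - l) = (l - 1)*(l + 4)*(l)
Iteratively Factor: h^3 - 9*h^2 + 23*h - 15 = (h - 3)*(h^2 - 6*h + 5) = (h - 3)*(h - 1)*(h - 5)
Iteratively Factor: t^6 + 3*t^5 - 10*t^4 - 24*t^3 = (t)*(t^5 + 3*t^4 - 10*t^3 - 24*t^2) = t*(t + 4)*(t^4 - t^3 - 6*t^2) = t^2*(t + 4)*(t^3 - t^2 - 6*t) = t^2*(t - 3)*(t + 4)*(t^2 + 2*t) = t^2*(t - 3)*(t + 2)*(t + 4)*(t)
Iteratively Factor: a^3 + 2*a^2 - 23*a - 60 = (a + 3)*(a^2 - a - 20) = (a + 3)*(a + 4)*(a - 5)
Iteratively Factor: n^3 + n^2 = (n + 1)*(n^2) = n*(n + 1)*(n)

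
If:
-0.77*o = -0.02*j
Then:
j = 38.5*o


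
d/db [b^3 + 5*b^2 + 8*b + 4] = 3*b^2 + 10*b + 8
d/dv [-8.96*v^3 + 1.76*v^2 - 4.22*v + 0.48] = -26.88*v^2 + 3.52*v - 4.22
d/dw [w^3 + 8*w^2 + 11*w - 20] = 3*w^2 + 16*w + 11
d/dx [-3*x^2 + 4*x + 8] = 4 - 6*x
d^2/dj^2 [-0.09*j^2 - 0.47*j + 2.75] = -0.180000000000000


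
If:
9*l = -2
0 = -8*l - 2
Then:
No Solution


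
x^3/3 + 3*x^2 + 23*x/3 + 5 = (x/3 + 1)*(x + 1)*(x + 5)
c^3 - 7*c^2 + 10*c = c*(c - 5)*(c - 2)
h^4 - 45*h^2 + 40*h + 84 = (h - 6)*(h - 2)*(h + 1)*(h + 7)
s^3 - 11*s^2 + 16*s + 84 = (s - 7)*(s - 6)*(s + 2)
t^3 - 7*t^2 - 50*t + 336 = (t - 8)*(t - 6)*(t + 7)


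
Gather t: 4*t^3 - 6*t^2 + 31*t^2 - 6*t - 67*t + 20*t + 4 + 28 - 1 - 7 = 4*t^3 + 25*t^2 - 53*t + 24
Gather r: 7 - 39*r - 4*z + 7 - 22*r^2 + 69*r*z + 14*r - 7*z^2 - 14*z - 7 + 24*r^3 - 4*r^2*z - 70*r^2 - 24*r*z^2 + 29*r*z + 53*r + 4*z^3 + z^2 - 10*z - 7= 24*r^3 + r^2*(-4*z - 92) + r*(-24*z^2 + 98*z + 28) + 4*z^3 - 6*z^2 - 28*z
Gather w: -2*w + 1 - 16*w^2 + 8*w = -16*w^2 + 6*w + 1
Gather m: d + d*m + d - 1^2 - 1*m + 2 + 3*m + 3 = 2*d + m*(d + 2) + 4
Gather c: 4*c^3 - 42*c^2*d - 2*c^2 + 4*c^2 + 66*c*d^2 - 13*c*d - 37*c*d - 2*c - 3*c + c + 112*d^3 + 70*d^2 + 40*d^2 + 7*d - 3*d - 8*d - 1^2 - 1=4*c^3 + c^2*(2 - 42*d) + c*(66*d^2 - 50*d - 4) + 112*d^3 + 110*d^2 - 4*d - 2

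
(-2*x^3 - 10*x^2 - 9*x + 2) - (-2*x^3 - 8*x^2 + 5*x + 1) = -2*x^2 - 14*x + 1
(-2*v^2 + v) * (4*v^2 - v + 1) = -8*v^4 + 6*v^3 - 3*v^2 + v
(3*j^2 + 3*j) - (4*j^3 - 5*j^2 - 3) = -4*j^3 + 8*j^2 + 3*j + 3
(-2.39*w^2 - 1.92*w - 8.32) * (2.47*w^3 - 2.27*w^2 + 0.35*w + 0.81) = -5.9033*w^5 + 0.6829*w^4 - 17.0285*w^3 + 16.2785*w^2 - 4.4672*w - 6.7392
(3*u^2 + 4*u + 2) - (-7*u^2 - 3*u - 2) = 10*u^2 + 7*u + 4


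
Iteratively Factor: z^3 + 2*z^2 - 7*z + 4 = (z + 4)*(z^2 - 2*z + 1) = (z - 1)*(z + 4)*(z - 1)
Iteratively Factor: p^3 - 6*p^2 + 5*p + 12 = (p + 1)*(p^2 - 7*p + 12) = (p - 3)*(p + 1)*(p - 4)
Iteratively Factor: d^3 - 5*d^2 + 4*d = (d - 1)*(d^2 - 4*d) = (d - 4)*(d - 1)*(d)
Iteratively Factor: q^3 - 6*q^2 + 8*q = (q - 4)*(q^2 - 2*q) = q*(q - 4)*(q - 2)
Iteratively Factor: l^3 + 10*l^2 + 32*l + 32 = (l + 2)*(l^2 + 8*l + 16) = (l + 2)*(l + 4)*(l + 4)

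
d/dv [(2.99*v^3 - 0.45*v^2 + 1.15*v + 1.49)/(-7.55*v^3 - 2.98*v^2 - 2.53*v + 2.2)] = (-12.3077*v^4 + 2.2356*v^3 + 58.048*v^2 + 6.9004*v + 6.2997)/(57.0025*v^6 + 44.998*v^5 + 47.0834*v^4 - 18.1412*v^3 - 6.7111*v^2 - 11.132*v + 4.84)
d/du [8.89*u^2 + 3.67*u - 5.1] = 17.78*u + 3.67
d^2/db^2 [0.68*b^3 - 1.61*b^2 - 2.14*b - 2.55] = 4.08*b - 3.22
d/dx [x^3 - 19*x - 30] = 3*x^2 - 19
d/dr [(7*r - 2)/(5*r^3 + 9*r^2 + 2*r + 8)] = (-70*r^3 - 33*r^2 + 36*r + 60)/(25*r^6 + 90*r^5 + 101*r^4 + 116*r^3 + 148*r^2 + 32*r + 64)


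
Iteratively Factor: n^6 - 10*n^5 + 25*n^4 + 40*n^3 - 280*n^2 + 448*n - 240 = (n - 5)*(n^5 - 5*n^4 + 40*n^2 - 80*n + 48) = (n - 5)*(n + 3)*(n^4 - 8*n^3 + 24*n^2 - 32*n + 16) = (n - 5)*(n - 2)*(n + 3)*(n^3 - 6*n^2 + 12*n - 8) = (n - 5)*(n - 2)^2*(n + 3)*(n^2 - 4*n + 4) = (n - 5)*(n - 2)^3*(n + 3)*(n - 2)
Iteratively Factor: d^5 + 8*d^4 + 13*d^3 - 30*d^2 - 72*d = (d)*(d^4 + 8*d^3 + 13*d^2 - 30*d - 72) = d*(d + 3)*(d^3 + 5*d^2 - 2*d - 24) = d*(d + 3)^2*(d^2 + 2*d - 8) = d*(d - 2)*(d + 3)^2*(d + 4)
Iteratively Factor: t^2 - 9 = (t + 3)*(t - 3)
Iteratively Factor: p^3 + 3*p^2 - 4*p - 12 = (p - 2)*(p^2 + 5*p + 6) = (p - 2)*(p + 3)*(p + 2)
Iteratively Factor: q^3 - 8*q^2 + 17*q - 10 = (q - 1)*(q^2 - 7*q + 10) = (q - 2)*(q - 1)*(q - 5)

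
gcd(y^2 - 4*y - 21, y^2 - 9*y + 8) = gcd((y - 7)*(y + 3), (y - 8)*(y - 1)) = 1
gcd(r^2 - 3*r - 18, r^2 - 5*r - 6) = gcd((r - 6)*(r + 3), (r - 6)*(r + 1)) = r - 6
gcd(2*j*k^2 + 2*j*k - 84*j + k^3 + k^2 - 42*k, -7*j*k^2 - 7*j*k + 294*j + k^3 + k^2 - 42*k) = k^2 + k - 42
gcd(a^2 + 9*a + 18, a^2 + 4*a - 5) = 1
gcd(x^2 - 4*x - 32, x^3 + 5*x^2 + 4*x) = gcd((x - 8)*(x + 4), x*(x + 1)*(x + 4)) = x + 4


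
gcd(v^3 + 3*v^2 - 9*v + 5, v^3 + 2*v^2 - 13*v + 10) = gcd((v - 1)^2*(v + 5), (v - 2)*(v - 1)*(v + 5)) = v^2 + 4*v - 5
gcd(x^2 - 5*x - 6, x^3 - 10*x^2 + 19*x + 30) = x^2 - 5*x - 6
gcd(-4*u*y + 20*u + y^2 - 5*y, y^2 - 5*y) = y - 5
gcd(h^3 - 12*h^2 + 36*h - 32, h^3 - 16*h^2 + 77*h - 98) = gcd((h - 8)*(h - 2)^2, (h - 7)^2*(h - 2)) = h - 2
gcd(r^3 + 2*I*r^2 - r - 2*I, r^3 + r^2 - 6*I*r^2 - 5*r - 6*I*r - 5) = r + 1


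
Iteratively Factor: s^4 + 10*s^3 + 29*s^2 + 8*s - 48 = (s + 4)*(s^3 + 6*s^2 + 5*s - 12) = (s + 4)^2*(s^2 + 2*s - 3) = (s - 1)*(s + 4)^2*(s + 3)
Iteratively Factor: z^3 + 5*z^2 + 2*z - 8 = (z - 1)*(z^2 + 6*z + 8) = (z - 1)*(z + 4)*(z + 2)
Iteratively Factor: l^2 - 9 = (l + 3)*(l - 3)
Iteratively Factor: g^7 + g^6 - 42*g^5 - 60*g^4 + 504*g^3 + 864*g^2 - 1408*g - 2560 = (g + 4)*(g^6 - 3*g^5 - 30*g^4 + 60*g^3 + 264*g^2 - 192*g - 640) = (g + 4)^2*(g^5 - 7*g^4 - 2*g^3 + 68*g^2 - 8*g - 160) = (g - 4)*(g + 4)^2*(g^4 - 3*g^3 - 14*g^2 + 12*g + 40) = (g - 4)*(g + 2)*(g + 4)^2*(g^3 - 5*g^2 - 4*g + 20) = (g - 5)*(g - 4)*(g + 2)*(g + 4)^2*(g^2 - 4) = (g - 5)*(g - 4)*(g - 2)*(g + 2)*(g + 4)^2*(g + 2)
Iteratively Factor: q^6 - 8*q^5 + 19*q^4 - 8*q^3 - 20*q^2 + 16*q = (q - 2)*(q^5 - 6*q^4 + 7*q^3 + 6*q^2 - 8*q) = (q - 2)*(q - 1)*(q^4 - 5*q^3 + 2*q^2 + 8*q) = (q - 2)*(q - 1)*(q + 1)*(q^3 - 6*q^2 + 8*q) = (q - 2)^2*(q - 1)*(q + 1)*(q^2 - 4*q) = (q - 4)*(q - 2)^2*(q - 1)*(q + 1)*(q)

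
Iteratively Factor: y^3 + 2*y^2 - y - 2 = (y + 2)*(y^2 - 1) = (y - 1)*(y + 2)*(y + 1)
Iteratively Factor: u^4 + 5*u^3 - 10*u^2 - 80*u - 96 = (u + 3)*(u^3 + 2*u^2 - 16*u - 32) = (u + 3)*(u + 4)*(u^2 - 2*u - 8) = (u - 4)*(u + 3)*(u + 4)*(u + 2)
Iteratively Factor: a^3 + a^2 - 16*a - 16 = (a + 4)*(a^2 - 3*a - 4) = (a - 4)*(a + 4)*(a + 1)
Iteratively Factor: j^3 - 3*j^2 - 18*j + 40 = (j - 5)*(j^2 + 2*j - 8) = (j - 5)*(j - 2)*(j + 4)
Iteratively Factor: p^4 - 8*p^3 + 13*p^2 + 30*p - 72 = (p + 2)*(p^3 - 10*p^2 + 33*p - 36) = (p - 4)*(p + 2)*(p^2 - 6*p + 9) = (p - 4)*(p - 3)*(p + 2)*(p - 3)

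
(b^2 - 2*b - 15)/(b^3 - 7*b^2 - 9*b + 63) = (b - 5)/(b^2 - 10*b + 21)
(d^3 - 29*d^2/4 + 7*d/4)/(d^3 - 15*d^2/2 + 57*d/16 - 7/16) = 4*d/(4*d - 1)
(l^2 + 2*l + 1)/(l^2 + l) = (l + 1)/l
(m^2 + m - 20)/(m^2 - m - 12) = (m + 5)/(m + 3)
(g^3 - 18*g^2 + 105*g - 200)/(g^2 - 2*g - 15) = (g^2 - 13*g + 40)/(g + 3)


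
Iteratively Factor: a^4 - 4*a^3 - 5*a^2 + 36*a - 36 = (a - 3)*(a^3 - a^2 - 8*a + 12) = (a - 3)*(a - 2)*(a^2 + a - 6) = (a - 3)*(a - 2)*(a + 3)*(a - 2)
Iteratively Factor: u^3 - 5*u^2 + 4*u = (u - 1)*(u^2 - 4*u) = u*(u - 1)*(u - 4)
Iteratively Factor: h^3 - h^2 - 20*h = (h - 5)*(h^2 + 4*h) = h*(h - 5)*(h + 4)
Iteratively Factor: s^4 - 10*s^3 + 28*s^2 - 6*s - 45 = (s - 3)*(s^3 - 7*s^2 + 7*s + 15) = (s - 3)^2*(s^2 - 4*s - 5) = (s - 3)^2*(s + 1)*(s - 5)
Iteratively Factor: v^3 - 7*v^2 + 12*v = (v - 3)*(v^2 - 4*v) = (v - 4)*(v - 3)*(v)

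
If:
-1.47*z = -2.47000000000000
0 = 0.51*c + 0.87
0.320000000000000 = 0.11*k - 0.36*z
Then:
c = -1.71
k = 8.41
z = 1.68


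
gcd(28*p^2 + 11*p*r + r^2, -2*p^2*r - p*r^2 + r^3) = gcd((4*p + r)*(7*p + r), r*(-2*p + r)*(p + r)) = 1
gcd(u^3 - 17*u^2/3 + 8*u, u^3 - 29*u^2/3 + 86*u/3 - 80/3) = u - 8/3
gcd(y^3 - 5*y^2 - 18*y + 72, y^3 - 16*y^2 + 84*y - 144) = y - 6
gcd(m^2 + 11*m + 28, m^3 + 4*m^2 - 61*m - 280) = m + 7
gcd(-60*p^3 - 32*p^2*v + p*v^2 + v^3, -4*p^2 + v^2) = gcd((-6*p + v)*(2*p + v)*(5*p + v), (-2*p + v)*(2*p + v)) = 2*p + v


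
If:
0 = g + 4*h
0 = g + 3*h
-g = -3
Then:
No Solution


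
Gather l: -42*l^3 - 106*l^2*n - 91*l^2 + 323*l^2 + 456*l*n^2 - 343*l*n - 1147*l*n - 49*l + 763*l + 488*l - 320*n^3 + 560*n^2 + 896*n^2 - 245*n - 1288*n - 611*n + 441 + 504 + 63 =-42*l^3 + l^2*(232 - 106*n) + l*(456*n^2 - 1490*n + 1202) - 320*n^3 + 1456*n^2 - 2144*n + 1008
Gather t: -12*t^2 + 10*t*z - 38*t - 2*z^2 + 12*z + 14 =-12*t^2 + t*(10*z - 38) - 2*z^2 + 12*z + 14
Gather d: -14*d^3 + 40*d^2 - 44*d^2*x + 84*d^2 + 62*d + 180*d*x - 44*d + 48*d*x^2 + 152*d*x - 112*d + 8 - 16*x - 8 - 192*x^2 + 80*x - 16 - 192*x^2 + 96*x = -14*d^3 + d^2*(124 - 44*x) + d*(48*x^2 + 332*x - 94) - 384*x^2 + 160*x - 16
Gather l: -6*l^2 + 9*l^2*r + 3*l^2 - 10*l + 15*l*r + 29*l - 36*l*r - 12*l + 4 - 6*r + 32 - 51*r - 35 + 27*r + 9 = l^2*(9*r - 3) + l*(7 - 21*r) - 30*r + 10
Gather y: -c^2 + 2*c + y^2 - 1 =-c^2 + 2*c + y^2 - 1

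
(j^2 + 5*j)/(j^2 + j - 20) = j/(j - 4)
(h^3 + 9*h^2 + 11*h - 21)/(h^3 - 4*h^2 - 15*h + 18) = (h + 7)/(h - 6)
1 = 1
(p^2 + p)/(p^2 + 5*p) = (p + 1)/(p + 5)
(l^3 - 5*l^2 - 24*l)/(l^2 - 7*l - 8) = l*(l + 3)/(l + 1)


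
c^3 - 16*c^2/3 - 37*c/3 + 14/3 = (c - 7)*(c - 1/3)*(c + 2)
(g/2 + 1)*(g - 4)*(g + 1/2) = g^3/2 - 3*g^2/4 - 9*g/2 - 2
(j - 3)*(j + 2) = j^2 - j - 6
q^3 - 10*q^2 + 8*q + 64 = (q - 8)*(q - 4)*(q + 2)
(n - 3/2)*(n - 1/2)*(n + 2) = n^3 - 13*n/4 + 3/2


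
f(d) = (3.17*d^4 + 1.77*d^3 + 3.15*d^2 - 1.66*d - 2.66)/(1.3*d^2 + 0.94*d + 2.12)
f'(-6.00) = -29.67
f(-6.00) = 88.88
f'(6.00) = 28.85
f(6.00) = 84.15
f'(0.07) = 0.10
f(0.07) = -1.26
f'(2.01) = 9.39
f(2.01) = 7.87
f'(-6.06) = -29.96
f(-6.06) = 90.67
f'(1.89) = 8.80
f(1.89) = 6.77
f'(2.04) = 9.53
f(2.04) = 8.15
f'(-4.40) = -21.88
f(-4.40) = 47.64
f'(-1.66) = -8.53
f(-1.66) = 5.98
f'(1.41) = 6.47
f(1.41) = 3.11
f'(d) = (-2.6*d - 0.94)*(3.17*d^4 + 1.77*d^3 + 3.15*d^2 - 1.66*d - 2.66)/(1.3*d^2 + 0.94*d + 2.12)^2 + (12.68*d^3 + 5.31*d^2 + 6.3*d - 1.66)/(1.3*d^2 + 0.94*d + 2.12) = (8.242*d^5 + 11.2404*d^4 + 30.2092*d^3 + 16.3762*d^2 + 20.272*d - 1.0188)/(1.69*d^4 + 2.444*d^3 + 6.3956*d^2 + 3.9856*d + 4.4944)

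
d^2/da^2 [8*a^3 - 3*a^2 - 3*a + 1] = 48*a - 6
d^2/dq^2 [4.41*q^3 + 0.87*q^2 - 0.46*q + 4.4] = 26.46*q + 1.74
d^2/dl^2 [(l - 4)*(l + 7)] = 2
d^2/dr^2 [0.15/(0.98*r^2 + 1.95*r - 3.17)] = (-0.28812*r^2 - 0.5733*r + 0.15*(1.96*r + 1.95)*(3.92*r + 3.9) + 0.93198)/(0.98*r^2 + 1.95*r - 3.17)^3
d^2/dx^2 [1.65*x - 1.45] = 0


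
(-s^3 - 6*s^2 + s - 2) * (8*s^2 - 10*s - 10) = -8*s^5 - 38*s^4 + 78*s^3 + 34*s^2 + 10*s + 20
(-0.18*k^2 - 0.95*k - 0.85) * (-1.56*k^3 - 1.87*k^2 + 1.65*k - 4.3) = 0.2808*k^5 + 1.8186*k^4 + 2.8055*k^3 + 0.796*k^2 + 2.6825*k + 3.655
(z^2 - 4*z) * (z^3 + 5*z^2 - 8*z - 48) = z^5 + z^4 - 28*z^3 - 16*z^2 + 192*z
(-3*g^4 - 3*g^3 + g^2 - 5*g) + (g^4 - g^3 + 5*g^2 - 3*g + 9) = -2*g^4 - 4*g^3 + 6*g^2 - 8*g + 9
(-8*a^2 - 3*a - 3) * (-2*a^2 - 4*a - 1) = 16*a^4 + 38*a^3 + 26*a^2 + 15*a + 3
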